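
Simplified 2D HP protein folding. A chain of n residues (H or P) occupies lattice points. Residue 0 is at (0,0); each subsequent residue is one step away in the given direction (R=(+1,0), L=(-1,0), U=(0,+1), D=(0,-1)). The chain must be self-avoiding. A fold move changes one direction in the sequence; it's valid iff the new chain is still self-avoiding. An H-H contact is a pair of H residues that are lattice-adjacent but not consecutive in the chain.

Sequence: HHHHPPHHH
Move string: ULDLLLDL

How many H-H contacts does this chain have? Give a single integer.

Positions: [(0, 0), (0, 1), (-1, 1), (-1, 0), (-2, 0), (-3, 0), (-4, 0), (-4, -1), (-5, -1)]
H-H contact: residue 0 @(0,0) - residue 3 @(-1, 0)

Answer: 1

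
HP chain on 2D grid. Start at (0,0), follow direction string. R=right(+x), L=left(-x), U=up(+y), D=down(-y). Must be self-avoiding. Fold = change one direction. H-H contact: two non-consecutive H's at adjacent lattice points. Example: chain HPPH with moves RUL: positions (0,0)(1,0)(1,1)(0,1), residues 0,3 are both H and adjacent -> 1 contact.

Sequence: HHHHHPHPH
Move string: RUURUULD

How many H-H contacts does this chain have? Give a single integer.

Positions: [(0, 0), (1, 0), (1, 1), (1, 2), (2, 2), (2, 3), (2, 4), (1, 4), (1, 3)]
H-H contact: residue 3 @(1,2) - residue 8 @(1, 3)

Answer: 1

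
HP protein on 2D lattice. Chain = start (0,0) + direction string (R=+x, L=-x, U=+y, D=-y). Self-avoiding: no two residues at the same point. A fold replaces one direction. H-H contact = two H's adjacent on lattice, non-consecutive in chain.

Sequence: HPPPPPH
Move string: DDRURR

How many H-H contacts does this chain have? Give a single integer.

Answer: 0

Derivation:
Positions: [(0, 0), (0, -1), (0, -2), (1, -2), (1, -1), (2, -1), (3, -1)]
No H-H contacts found.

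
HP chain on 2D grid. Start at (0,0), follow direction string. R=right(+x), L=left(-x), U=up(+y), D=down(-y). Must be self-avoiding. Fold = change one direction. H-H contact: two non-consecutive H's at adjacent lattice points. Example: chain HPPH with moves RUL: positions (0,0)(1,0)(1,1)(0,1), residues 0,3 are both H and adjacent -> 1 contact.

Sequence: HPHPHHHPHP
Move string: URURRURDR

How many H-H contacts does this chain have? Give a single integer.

Answer: 1

Derivation:
Positions: [(0, 0), (0, 1), (1, 1), (1, 2), (2, 2), (3, 2), (3, 3), (4, 3), (4, 2), (5, 2)]
H-H contact: residue 5 @(3,2) - residue 8 @(4, 2)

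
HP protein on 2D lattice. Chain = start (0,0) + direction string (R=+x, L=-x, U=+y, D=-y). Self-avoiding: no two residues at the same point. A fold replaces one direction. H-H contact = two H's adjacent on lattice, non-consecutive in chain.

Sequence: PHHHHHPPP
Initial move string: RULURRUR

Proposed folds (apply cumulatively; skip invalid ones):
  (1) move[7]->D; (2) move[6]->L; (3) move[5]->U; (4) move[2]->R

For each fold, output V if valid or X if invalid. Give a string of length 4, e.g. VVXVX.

Answer: XXVV

Derivation:
Initial: RULURRUR -> [(0, 0), (1, 0), (1, 1), (0, 1), (0, 2), (1, 2), (2, 2), (2, 3), (3, 3)]
Fold 1: move[7]->D => RULURRUD INVALID (collision), skipped
Fold 2: move[6]->L => RULURRLR INVALID (collision), skipped
Fold 3: move[5]->U => RULURUUR VALID
Fold 4: move[2]->R => RURURUUR VALID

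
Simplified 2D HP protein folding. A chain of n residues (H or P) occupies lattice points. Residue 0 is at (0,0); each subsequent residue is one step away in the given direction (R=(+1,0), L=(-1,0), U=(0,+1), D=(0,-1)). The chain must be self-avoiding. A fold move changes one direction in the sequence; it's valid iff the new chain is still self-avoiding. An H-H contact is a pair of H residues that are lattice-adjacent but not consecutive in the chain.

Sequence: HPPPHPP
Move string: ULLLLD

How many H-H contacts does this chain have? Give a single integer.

Answer: 0

Derivation:
Positions: [(0, 0), (0, 1), (-1, 1), (-2, 1), (-3, 1), (-4, 1), (-4, 0)]
No H-H contacts found.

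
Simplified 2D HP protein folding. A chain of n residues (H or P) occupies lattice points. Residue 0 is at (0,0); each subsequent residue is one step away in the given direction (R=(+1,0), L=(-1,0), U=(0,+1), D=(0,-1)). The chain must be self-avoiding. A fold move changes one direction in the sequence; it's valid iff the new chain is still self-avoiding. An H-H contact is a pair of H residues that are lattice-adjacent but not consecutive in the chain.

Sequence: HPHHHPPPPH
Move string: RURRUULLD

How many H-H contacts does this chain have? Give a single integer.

Answer: 1

Derivation:
Positions: [(0, 0), (1, 0), (1, 1), (2, 1), (3, 1), (3, 2), (3, 3), (2, 3), (1, 3), (1, 2)]
H-H contact: residue 2 @(1,1) - residue 9 @(1, 2)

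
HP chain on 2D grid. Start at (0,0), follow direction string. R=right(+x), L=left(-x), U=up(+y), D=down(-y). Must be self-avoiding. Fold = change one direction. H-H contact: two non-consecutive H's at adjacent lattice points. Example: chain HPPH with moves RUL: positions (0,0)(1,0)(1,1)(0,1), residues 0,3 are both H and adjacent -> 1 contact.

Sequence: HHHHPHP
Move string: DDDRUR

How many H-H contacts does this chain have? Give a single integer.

Positions: [(0, 0), (0, -1), (0, -2), (0, -3), (1, -3), (1, -2), (2, -2)]
H-H contact: residue 2 @(0,-2) - residue 5 @(1, -2)

Answer: 1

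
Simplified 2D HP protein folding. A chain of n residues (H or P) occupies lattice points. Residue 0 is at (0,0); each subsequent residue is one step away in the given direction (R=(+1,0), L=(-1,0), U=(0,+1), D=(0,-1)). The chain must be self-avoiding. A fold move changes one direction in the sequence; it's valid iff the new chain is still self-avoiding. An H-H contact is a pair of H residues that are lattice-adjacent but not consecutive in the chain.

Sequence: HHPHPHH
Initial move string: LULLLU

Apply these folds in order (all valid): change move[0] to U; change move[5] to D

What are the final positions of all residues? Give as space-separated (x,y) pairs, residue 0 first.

Answer: (0,0) (0,1) (0,2) (-1,2) (-2,2) (-3,2) (-3,1)

Derivation:
Initial moves: LULLLU
Fold: move[0]->U => UULLLU (positions: [(0, 0), (0, 1), (0, 2), (-1, 2), (-2, 2), (-3, 2), (-3, 3)])
Fold: move[5]->D => UULLLD (positions: [(0, 0), (0, 1), (0, 2), (-1, 2), (-2, 2), (-3, 2), (-3, 1)])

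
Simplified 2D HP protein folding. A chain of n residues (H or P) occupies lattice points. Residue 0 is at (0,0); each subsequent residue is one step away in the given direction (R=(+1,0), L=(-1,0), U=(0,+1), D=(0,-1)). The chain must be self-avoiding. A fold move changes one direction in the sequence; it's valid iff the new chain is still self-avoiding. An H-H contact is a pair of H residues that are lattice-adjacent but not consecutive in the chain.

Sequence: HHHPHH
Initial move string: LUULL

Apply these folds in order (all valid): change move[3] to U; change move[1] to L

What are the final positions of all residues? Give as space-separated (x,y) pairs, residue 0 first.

Initial moves: LUULL
Fold: move[3]->U => LUUUL (positions: [(0, 0), (-1, 0), (-1, 1), (-1, 2), (-1, 3), (-2, 3)])
Fold: move[1]->L => LLUUL (positions: [(0, 0), (-1, 0), (-2, 0), (-2, 1), (-2, 2), (-3, 2)])

Answer: (0,0) (-1,0) (-2,0) (-2,1) (-2,2) (-3,2)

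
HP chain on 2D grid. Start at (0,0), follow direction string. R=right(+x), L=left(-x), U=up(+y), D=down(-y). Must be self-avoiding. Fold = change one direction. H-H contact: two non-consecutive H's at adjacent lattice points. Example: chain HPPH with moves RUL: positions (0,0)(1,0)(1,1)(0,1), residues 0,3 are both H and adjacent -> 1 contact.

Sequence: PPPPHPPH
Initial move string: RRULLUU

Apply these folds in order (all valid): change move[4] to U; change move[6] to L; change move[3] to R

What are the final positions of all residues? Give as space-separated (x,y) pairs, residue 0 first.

Initial moves: RRULLUU
Fold: move[4]->U => RRULUUU (positions: [(0, 0), (1, 0), (2, 0), (2, 1), (1, 1), (1, 2), (1, 3), (1, 4)])
Fold: move[6]->L => RRULUUL (positions: [(0, 0), (1, 0), (2, 0), (2, 1), (1, 1), (1, 2), (1, 3), (0, 3)])
Fold: move[3]->R => RRURUUL (positions: [(0, 0), (1, 0), (2, 0), (2, 1), (3, 1), (3, 2), (3, 3), (2, 3)])

Answer: (0,0) (1,0) (2,0) (2,1) (3,1) (3,2) (3,3) (2,3)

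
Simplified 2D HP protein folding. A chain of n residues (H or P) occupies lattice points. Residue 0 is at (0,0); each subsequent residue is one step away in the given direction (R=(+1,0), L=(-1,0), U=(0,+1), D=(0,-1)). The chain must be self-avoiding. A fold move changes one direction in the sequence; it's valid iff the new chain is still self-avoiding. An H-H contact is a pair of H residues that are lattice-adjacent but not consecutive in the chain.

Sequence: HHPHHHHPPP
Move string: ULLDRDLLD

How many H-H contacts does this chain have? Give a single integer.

Answer: 1

Derivation:
Positions: [(0, 0), (0, 1), (-1, 1), (-2, 1), (-2, 0), (-1, 0), (-1, -1), (-2, -1), (-3, -1), (-3, -2)]
H-H contact: residue 0 @(0,0) - residue 5 @(-1, 0)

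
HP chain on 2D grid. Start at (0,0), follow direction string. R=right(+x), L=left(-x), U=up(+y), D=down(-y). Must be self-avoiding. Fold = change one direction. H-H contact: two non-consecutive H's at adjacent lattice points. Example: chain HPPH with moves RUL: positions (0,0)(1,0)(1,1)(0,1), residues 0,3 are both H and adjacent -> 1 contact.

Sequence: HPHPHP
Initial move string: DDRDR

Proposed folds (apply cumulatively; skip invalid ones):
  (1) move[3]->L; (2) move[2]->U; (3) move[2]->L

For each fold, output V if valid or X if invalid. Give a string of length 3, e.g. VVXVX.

Answer: XXV

Derivation:
Initial: DDRDR -> [(0, 0), (0, -1), (0, -2), (1, -2), (1, -3), (2, -3)]
Fold 1: move[3]->L => DDRLR INVALID (collision), skipped
Fold 2: move[2]->U => DDUDR INVALID (collision), skipped
Fold 3: move[2]->L => DDLDR VALID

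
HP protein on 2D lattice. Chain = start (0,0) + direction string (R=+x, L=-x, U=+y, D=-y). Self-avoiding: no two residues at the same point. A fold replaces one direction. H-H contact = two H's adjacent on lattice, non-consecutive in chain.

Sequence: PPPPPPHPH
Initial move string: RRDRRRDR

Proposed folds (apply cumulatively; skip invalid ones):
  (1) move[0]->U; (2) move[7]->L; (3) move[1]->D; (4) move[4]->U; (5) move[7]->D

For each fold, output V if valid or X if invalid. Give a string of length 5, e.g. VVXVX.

Answer: VVXXV

Derivation:
Initial: RRDRRRDR -> [(0, 0), (1, 0), (2, 0), (2, -1), (3, -1), (4, -1), (5, -1), (5, -2), (6, -2)]
Fold 1: move[0]->U => URDRRRDR VALID
Fold 2: move[7]->L => URDRRRDL VALID
Fold 3: move[1]->D => UDDRRRDL INVALID (collision), skipped
Fold 4: move[4]->U => URDRURDL INVALID (collision), skipped
Fold 5: move[7]->D => URDRRRDD VALID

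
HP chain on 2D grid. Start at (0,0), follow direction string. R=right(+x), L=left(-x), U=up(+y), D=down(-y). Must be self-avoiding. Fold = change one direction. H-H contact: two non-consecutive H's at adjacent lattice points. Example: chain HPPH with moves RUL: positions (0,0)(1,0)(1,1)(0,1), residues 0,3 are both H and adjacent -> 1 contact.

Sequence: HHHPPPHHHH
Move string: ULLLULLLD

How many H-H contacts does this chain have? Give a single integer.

Positions: [(0, 0), (0, 1), (-1, 1), (-2, 1), (-3, 1), (-3, 2), (-4, 2), (-5, 2), (-6, 2), (-6, 1)]
No H-H contacts found.

Answer: 0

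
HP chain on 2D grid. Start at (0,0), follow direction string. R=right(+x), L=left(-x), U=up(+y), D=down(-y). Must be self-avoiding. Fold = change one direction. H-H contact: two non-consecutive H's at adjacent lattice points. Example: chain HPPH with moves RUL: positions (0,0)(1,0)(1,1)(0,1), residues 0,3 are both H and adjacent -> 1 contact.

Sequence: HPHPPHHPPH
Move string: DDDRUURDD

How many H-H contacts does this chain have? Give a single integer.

Positions: [(0, 0), (0, -1), (0, -2), (0, -3), (1, -3), (1, -2), (1, -1), (2, -1), (2, -2), (2, -3)]
H-H contact: residue 2 @(0,-2) - residue 5 @(1, -2)

Answer: 1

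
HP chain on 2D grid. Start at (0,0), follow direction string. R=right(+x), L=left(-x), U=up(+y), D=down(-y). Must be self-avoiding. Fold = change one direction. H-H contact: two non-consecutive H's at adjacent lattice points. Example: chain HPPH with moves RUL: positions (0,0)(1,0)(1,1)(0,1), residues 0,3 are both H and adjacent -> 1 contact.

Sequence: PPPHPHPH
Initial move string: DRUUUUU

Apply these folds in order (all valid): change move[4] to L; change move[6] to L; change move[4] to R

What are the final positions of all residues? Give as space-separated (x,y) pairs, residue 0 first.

Answer: (0,0) (0,-1) (1,-1) (1,0) (1,1) (2,1) (2,2) (1,2)

Derivation:
Initial moves: DRUUUUU
Fold: move[4]->L => DRUULUU (positions: [(0, 0), (0, -1), (1, -1), (1, 0), (1, 1), (0, 1), (0, 2), (0, 3)])
Fold: move[6]->L => DRUULUL (positions: [(0, 0), (0, -1), (1, -1), (1, 0), (1, 1), (0, 1), (0, 2), (-1, 2)])
Fold: move[4]->R => DRUURUL (positions: [(0, 0), (0, -1), (1, -1), (1, 0), (1, 1), (2, 1), (2, 2), (1, 2)])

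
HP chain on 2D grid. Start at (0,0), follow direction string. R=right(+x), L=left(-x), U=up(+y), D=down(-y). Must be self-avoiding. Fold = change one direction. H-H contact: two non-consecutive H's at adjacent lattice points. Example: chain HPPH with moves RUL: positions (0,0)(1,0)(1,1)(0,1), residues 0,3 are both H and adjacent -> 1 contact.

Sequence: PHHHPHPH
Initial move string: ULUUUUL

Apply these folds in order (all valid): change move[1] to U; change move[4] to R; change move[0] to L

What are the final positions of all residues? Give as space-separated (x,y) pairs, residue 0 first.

Initial moves: ULUUUUL
Fold: move[1]->U => UUUUUUL (positions: [(0, 0), (0, 1), (0, 2), (0, 3), (0, 4), (0, 5), (0, 6), (-1, 6)])
Fold: move[4]->R => UUUURUL (positions: [(0, 0), (0, 1), (0, 2), (0, 3), (0, 4), (1, 4), (1, 5), (0, 5)])
Fold: move[0]->L => LUUURUL (positions: [(0, 0), (-1, 0), (-1, 1), (-1, 2), (-1, 3), (0, 3), (0, 4), (-1, 4)])

Answer: (0,0) (-1,0) (-1,1) (-1,2) (-1,3) (0,3) (0,4) (-1,4)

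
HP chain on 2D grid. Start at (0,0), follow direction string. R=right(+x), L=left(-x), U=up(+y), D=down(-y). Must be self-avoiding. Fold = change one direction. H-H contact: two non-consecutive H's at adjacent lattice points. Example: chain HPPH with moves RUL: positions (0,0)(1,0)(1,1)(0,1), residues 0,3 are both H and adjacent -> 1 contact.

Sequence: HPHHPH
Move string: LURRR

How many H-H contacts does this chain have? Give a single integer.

Answer: 1

Derivation:
Positions: [(0, 0), (-1, 0), (-1, 1), (0, 1), (1, 1), (2, 1)]
H-H contact: residue 0 @(0,0) - residue 3 @(0, 1)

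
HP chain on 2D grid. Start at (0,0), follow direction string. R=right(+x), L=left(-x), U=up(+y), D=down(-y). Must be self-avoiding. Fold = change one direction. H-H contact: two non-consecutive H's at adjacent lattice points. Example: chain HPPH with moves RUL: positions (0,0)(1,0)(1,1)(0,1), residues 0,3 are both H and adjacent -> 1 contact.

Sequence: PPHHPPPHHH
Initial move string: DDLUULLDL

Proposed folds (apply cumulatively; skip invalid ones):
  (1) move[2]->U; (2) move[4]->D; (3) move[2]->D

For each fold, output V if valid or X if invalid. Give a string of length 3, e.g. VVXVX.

Initial: DDLUULLDL -> [(0, 0), (0, -1), (0, -2), (-1, -2), (-1, -1), (-1, 0), (-2, 0), (-3, 0), (-3, -1), (-4, -1)]
Fold 1: move[2]->U => DDUUULLDL INVALID (collision), skipped
Fold 2: move[4]->D => DDLUDLLDL INVALID (collision), skipped
Fold 3: move[2]->D => DDDUULLDL INVALID (collision), skipped

Answer: XXX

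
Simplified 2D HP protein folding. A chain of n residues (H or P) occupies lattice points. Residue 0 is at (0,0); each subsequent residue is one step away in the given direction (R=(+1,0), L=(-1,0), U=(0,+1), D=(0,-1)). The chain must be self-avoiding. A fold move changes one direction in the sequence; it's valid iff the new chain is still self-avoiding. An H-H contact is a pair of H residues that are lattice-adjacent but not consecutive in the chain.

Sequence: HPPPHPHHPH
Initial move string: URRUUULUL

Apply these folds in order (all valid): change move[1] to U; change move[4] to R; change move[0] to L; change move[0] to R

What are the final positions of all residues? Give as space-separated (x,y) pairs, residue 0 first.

Answer: (0,0) (1,0) (1,1) (2,1) (2,2) (3,2) (3,3) (2,3) (2,4) (1,4)

Derivation:
Initial moves: URRUUULUL
Fold: move[1]->U => UURUUULUL (positions: [(0, 0), (0, 1), (0, 2), (1, 2), (1, 3), (1, 4), (1, 5), (0, 5), (0, 6), (-1, 6)])
Fold: move[4]->R => UURURULUL (positions: [(0, 0), (0, 1), (0, 2), (1, 2), (1, 3), (2, 3), (2, 4), (1, 4), (1, 5), (0, 5)])
Fold: move[0]->L => LURURULUL (positions: [(0, 0), (-1, 0), (-1, 1), (0, 1), (0, 2), (1, 2), (1, 3), (0, 3), (0, 4), (-1, 4)])
Fold: move[0]->R => RURURULUL (positions: [(0, 0), (1, 0), (1, 1), (2, 1), (2, 2), (3, 2), (3, 3), (2, 3), (2, 4), (1, 4)])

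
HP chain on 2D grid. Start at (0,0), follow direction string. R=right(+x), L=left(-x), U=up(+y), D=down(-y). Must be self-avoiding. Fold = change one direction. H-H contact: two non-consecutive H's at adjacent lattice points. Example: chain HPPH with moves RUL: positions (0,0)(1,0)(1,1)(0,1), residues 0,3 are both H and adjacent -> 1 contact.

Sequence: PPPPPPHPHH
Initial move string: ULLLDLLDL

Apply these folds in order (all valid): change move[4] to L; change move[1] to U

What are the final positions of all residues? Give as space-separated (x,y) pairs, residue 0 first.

Answer: (0,0) (0,1) (0,2) (-1,2) (-2,2) (-3,2) (-4,2) (-5,2) (-5,1) (-6,1)

Derivation:
Initial moves: ULLLDLLDL
Fold: move[4]->L => ULLLLLLDL (positions: [(0, 0), (0, 1), (-1, 1), (-2, 1), (-3, 1), (-4, 1), (-5, 1), (-6, 1), (-6, 0), (-7, 0)])
Fold: move[1]->U => UULLLLLDL (positions: [(0, 0), (0, 1), (0, 2), (-1, 2), (-2, 2), (-3, 2), (-4, 2), (-5, 2), (-5, 1), (-6, 1)])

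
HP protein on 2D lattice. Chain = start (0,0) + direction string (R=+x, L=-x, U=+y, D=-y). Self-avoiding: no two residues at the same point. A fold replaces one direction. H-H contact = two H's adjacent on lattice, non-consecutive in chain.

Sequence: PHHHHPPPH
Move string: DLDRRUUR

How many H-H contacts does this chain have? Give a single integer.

Positions: [(0, 0), (0, -1), (-1, -1), (-1, -2), (0, -2), (1, -2), (1, -1), (1, 0), (2, 0)]
H-H contact: residue 1 @(0,-1) - residue 4 @(0, -2)

Answer: 1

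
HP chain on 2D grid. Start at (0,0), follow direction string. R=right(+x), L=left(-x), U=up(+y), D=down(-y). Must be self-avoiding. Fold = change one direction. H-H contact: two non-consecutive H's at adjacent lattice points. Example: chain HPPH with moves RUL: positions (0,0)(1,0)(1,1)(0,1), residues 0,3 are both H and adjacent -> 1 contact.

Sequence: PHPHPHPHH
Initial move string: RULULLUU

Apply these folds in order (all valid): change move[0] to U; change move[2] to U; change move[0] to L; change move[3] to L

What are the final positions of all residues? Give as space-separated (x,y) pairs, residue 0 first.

Answer: (0,0) (-1,0) (-1,1) (-1,2) (-2,2) (-3,2) (-4,2) (-4,3) (-4,4)

Derivation:
Initial moves: RULULLUU
Fold: move[0]->U => UULULLUU (positions: [(0, 0), (0, 1), (0, 2), (-1, 2), (-1, 3), (-2, 3), (-3, 3), (-3, 4), (-3, 5)])
Fold: move[2]->U => UUUULLUU (positions: [(0, 0), (0, 1), (0, 2), (0, 3), (0, 4), (-1, 4), (-2, 4), (-2, 5), (-2, 6)])
Fold: move[0]->L => LUUULLUU (positions: [(0, 0), (-1, 0), (-1, 1), (-1, 2), (-1, 3), (-2, 3), (-3, 3), (-3, 4), (-3, 5)])
Fold: move[3]->L => LUULLLUU (positions: [(0, 0), (-1, 0), (-1, 1), (-1, 2), (-2, 2), (-3, 2), (-4, 2), (-4, 3), (-4, 4)])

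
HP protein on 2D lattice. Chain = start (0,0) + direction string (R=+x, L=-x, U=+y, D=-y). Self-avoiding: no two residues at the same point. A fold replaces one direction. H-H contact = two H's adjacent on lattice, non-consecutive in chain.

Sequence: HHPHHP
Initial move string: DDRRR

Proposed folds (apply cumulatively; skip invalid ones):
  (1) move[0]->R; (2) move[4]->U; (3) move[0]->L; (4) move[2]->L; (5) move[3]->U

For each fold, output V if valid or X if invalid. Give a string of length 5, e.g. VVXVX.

Answer: VVVXX

Derivation:
Initial: DDRRR -> [(0, 0), (0, -1), (0, -2), (1, -2), (2, -2), (3, -2)]
Fold 1: move[0]->R => RDRRR VALID
Fold 2: move[4]->U => RDRRU VALID
Fold 3: move[0]->L => LDRRU VALID
Fold 4: move[2]->L => LDLRU INVALID (collision), skipped
Fold 5: move[3]->U => LDRUU INVALID (collision), skipped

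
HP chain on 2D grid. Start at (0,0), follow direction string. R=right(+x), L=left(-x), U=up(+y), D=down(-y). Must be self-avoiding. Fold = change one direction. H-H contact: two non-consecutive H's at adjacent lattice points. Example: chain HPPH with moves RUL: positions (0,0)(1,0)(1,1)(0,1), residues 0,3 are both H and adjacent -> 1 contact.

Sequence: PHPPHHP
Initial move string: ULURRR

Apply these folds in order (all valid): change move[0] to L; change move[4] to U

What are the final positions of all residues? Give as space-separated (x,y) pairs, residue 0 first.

Answer: (0,0) (-1,0) (-2,0) (-2,1) (-1,1) (-1,2) (0,2)

Derivation:
Initial moves: ULURRR
Fold: move[0]->L => LLURRR (positions: [(0, 0), (-1, 0), (-2, 0), (-2, 1), (-1, 1), (0, 1), (1, 1)])
Fold: move[4]->U => LLURUR (positions: [(0, 0), (-1, 0), (-2, 0), (-2, 1), (-1, 1), (-1, 2), (0, 2)])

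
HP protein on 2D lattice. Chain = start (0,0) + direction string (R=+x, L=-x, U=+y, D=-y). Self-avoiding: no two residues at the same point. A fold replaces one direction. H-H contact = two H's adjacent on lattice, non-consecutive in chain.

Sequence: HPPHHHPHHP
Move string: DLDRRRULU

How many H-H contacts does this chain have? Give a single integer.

Answer: 1

Derivation:
Positions: [(0, 0), (0, -1), (-1, -1), (-1, -2), (0, -2), (1, -2), (2, -2), (2, -1), (1, -1), (1, 0)]
H-H contact: residue 5 @(1,-2) - residue 8 @(1, -1)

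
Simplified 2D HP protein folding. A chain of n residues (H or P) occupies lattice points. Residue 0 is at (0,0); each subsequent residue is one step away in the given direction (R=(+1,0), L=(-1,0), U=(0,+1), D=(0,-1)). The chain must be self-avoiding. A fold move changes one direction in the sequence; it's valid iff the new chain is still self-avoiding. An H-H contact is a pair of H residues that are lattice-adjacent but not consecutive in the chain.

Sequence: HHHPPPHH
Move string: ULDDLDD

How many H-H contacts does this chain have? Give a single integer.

Answer: 0

Derivation:
Positions: [(0, 0), (0, 1), (-1, 1), (-1, 0), (-1, -1), (-2, -1), (-2, -2), (-2, -3)]
No H-H contacts found.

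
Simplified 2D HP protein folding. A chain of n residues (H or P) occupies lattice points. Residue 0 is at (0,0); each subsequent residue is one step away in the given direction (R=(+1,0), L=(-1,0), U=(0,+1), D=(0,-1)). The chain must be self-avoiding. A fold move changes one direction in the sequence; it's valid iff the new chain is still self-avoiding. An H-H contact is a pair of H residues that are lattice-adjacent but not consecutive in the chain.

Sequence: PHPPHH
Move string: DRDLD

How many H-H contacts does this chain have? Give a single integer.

Positions: [(0, 0), (0, -1), (1, -1), (1, -2), (0, -2), (0, -3)]
H-H contact: residue 1 @(0,-1) - residue 4 @(0, -2)

Answer: 1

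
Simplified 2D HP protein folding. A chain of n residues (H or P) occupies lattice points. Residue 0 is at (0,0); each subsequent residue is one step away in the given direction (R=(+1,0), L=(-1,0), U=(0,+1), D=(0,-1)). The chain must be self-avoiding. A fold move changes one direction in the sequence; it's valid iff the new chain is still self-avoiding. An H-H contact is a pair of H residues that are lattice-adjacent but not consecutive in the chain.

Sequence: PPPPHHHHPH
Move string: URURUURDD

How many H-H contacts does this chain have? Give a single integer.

Answer: 1

Derivation:
Positions: [(0, 0), (0, 1), (1, 1), (1, 2), (2, 2), (2, 3), (2, 4), (3, 4), (3, 3), (3, 2)]
H-H contact: residue 4 @(2,2) - residue 9 @(3, 2)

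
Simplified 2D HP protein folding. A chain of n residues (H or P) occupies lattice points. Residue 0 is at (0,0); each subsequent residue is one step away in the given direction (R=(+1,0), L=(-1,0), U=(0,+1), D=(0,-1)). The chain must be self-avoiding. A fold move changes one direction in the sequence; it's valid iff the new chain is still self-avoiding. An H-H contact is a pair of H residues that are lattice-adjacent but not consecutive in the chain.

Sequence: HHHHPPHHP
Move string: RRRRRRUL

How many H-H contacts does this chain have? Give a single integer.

Positions: [(0, 0), (1, 0), (2, 0), (3, 0), (4, 0), (5, 0), (6, 0), (6, 1), (5, 1)]
No H-H contacts found.

Answer: 0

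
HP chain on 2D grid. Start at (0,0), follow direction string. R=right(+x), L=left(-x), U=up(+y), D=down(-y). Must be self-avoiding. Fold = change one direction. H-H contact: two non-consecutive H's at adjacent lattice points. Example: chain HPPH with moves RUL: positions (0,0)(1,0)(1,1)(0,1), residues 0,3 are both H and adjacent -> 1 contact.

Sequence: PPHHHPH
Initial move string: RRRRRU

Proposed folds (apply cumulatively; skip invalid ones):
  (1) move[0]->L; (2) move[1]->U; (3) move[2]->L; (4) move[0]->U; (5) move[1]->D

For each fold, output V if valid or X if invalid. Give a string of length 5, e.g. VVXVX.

Answer: XVXVX

Derivation:
Initial: RRRRRU -> [(0, 0), (1, 0), (2, 0), (3, 0), (4, 0), (5, 0), (5, 1)]
Fold 1: move[0]->L => LRRRRU INVALID (collision), skipped
Fold 2: move[1]->U => RURRRU VALID
Fold 3: move[2]->L => RULRRU INVALID (collision), skipped
Fold 4: move[0]->U => UURRRU VALID
Fold 5: move[1]->D => UDRRRU INVALID (collision), skipped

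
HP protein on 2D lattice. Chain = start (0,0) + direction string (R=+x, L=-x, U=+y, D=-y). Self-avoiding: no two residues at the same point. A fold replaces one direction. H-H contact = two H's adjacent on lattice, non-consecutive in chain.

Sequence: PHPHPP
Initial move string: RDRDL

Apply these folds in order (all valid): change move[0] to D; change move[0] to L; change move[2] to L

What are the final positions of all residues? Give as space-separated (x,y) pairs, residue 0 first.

Answer: (0,0) (-1,0) (-1,-1) (-2,-1) (-2,-2) (-3,-2)

Derivation:
Initial moves: RDRDL
Fold: move[0]->D => DDRDL (positions: [(0, 0), (0, -1), (0, -2), (1, -2), (1, -3), (0, -3)])
Fold: move[0]->L => LDRDL (positions: [(0, 0), (-1, 0), (-1, -1), (0, -1), (0, -2), (-1, -2)])
Fold: move[2]->L => LDLDL (positions: [(0, 0), (-1, 0), (-1, -1), (-2, -1), (-2, -2), (-3, -2)])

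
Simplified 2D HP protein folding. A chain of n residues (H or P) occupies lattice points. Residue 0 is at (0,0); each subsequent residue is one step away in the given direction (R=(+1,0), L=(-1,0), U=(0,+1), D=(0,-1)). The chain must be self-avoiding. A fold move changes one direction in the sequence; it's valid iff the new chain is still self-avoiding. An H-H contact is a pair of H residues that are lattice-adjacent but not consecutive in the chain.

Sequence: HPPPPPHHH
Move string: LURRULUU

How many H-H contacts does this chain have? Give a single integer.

Positions: [(0, 0), (-1, 0), (-1, 1), (0, 1), (1, 1), (1, 2), (0, 2), (0, 3), (0, 4)]
No H-H contacts found.

Answer: 0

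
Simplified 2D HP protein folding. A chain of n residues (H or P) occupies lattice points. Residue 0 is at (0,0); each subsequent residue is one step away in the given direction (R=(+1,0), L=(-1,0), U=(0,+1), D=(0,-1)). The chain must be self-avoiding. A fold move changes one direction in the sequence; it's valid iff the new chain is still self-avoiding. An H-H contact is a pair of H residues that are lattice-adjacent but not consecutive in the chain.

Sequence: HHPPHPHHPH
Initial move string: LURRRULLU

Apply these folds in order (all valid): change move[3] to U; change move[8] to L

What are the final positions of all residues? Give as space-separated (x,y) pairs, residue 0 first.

Initial moves: LURRRULLU
Fold: move[3]->U => LURURULLU (positions: [(0, 0), (-1, 0), (-1, 1), (0, 1), (0, 2), (1, 2), (1, 3), (0, 3), (-1, 3), (-1, 4)])
Fold: move[8]->L => LURURULLL (positions: [(0, 0), (-1, 0), (-1, 1), (0, 1), (0, 2), (1, 2), (1, 3), (0, 3), (-1, 3), (-2, 3)])

Answer: (0,0) (-1,0) (-1,1) (0,1) (0,2) (1,2) (1,3) (0,3) (-1,3) (-2,3)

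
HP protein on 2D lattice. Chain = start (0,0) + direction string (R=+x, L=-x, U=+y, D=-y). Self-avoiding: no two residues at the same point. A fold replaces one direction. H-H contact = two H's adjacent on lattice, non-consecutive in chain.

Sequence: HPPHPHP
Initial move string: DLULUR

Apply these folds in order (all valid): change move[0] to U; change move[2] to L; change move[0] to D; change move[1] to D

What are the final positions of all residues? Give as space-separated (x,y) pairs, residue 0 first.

Initial moves: DLULUR
Fold: move[0]->U => ULULUR (positions: [(0, 0), (0, 1), (-1, 1), (-1, 2), (-2, 2), (-2, 3), (-1, 3)])
Fold: move[2]->L => ULLLUR (positions: [(0, 0), (0, 1), (-1, 1), (-2, 1), (-3, 1), (-3, 2), (-2, 2)])
Fold: move[0]->D => DLLLUR (positions: [(0, 0), (0, -1), (-1, -1), (-2, -1), (-3, -1), (-3, 0), (-2, 0)])
Fold: move[1]->D => DDLLUR (positions: [(0, 0), (0, -1), (0, -2), (-1, -2), (-2, -2), (-2, -1), (-1, -1)])

Answer: (0,0) (0,-1) (0,-2) (-1,-2) (-2,-2) (-2,-1) (-1,-1)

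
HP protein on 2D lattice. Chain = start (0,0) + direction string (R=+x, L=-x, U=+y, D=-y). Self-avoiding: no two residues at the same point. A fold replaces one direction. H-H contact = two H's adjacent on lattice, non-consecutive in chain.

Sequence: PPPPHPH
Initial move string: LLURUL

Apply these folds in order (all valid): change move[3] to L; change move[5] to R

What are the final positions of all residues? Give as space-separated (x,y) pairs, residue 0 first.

Answer: (0,0) (-1,0) (-2,0) (-2,1) (-3,1) (-3,2) (-2,2)

Derivation:
Initial moves: LLURUL
Fold: move[3]->L => LLULUL (positions: [(0, 0), (-1, 0), (-2, 0), (-2, 1), (-3, 1), (-3, 2), (-4, 2)])
Fold: move[5]->R => LLULUR (positions: [(0, 0), (-1, 0), (-2, 0), (-2, 1), (-3, 1), (-3, 2), (-2, 2)])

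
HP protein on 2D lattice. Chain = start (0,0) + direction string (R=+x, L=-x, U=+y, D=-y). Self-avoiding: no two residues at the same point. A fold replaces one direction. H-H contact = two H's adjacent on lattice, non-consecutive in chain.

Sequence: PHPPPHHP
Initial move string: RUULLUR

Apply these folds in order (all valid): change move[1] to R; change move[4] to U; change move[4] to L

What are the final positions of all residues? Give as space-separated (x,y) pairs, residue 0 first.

Answer: (0,0) (1,0) (2,0) (2,1) (1,1) (0,1) (0,2) (1,2)

Derivation:
Initial moves: RUULLUR
Fold: move[1]->R => RRULLUR (positions: [(0, 0), (1, 0), (2, 0), (2, 1), (1, 1), (0, 1), (0, 2), (1, 2)])
Fold: move[4]->U => RRULUUR (positions: [(0, 0), (1, 0), (2, 0), (2, 1), (1, 1), (1, 2), (1, 3), (2, 3)])
Fold: move[4]->L => RRULLUR (positions: [(0, 0), (1, 0), (2, 0), (2, 1), (1, 1), (0, 1), (0, 2), (1, 2)])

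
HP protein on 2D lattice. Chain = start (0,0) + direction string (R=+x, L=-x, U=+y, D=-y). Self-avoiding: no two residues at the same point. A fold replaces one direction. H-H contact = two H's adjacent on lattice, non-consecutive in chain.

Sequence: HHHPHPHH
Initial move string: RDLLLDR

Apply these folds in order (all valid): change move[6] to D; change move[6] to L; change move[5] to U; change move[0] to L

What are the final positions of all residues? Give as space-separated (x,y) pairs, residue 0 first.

Answer: (0,0) (-1,0) (-1,-1) (-2,-1) (-3,-1) (-4,-1) (-4,0) (-5,0)

Derivation:
Initial moves: RDLLLDR
Fold: move[6]->D => RDLLLDD (positions: [(0, 0), (1, 0), (1, -1), (0, -1), (-1, -1), (-2, -1), (-2, -2), (-2, -3)])
Fold: move[6]->L => RDLLLDL (positions: [(0, 0), (1, 0), (1, -1), (0, -1), (-1, -1), (-2, -1), (-2, -2), (-3, -2)])
Fold: move[5]->U => RDLLLUL (positions: [(0, 0), (1, 0), (1, -1), (0, -1), (-1, -1), (-2, -1), (-2, 0), (-3, 0)])
Fold: move[0]->L => LDLLLUL (positions: [(0, 0), (-1, 0), (-1, -1), (-2, -1), (-3, -1), (-4, -1), (-4, 0), (-5, 0)])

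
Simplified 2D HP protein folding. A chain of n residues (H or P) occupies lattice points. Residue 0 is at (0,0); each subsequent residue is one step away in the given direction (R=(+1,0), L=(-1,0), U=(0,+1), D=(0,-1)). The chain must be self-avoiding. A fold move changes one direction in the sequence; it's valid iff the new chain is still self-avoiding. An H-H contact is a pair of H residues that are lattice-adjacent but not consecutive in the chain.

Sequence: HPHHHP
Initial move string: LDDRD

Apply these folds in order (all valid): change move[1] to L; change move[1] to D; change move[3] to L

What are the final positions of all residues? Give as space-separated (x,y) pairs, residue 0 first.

Initial moves: LDDRD
Fold: move[1]->L => LLDRD (positions: [(0, 0), (-1, 0), (-2, 0), (-2, -1), (-1, -1), (-1, -2)])
Fold: move[1]->D => LDDRD (positions: [(0, 0), (-1, 0), (-1, -1), (-1, -2), (0, -2), (0, -3)])
Fold: move[3]->L => LDDLD (positions: [(0, 0), (-1, 0), (-1, -1), (-1, -2), (-2, -2), (-2, -3)])

Answer: (0,0) (-1,0) (-1,-1) (-1,-2) (-2,-2) (-2,-3)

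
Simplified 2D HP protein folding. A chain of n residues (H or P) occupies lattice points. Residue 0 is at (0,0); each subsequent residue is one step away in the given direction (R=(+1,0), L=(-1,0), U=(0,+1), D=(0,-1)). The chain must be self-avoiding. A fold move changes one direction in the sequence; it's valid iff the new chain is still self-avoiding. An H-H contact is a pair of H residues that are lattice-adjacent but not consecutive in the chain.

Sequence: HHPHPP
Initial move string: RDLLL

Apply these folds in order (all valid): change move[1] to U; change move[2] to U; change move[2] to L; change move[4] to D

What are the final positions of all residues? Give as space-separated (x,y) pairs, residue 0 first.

Answer: (0,0) (1,0) (1,1) (0,1) (-1,1) (-1,0)

Derivation:
Initial moves: RDLLL
Fold: move[1]->U => RULLL (positions: [(0, 0), (1, 0), (1, 1), (0, 1), (-1, 1), (-2, 1)])
Fold: move[2]->U => RUULL (positions: [(0, 0), (1, 0), (1, 1), (1, 2), (0, 2), (-1, 2)])
Fold: move[2]->L => RULLL (positions: [(0, 0), (1, 0), (1, 1), (0, 1), (-1, 1), (-2, 1)])
Fold: move[4]->D => RULLD (positions: [(0, 0), (1, 0), (1, 1), (0, 1), (-1, 1), (-1, 0)])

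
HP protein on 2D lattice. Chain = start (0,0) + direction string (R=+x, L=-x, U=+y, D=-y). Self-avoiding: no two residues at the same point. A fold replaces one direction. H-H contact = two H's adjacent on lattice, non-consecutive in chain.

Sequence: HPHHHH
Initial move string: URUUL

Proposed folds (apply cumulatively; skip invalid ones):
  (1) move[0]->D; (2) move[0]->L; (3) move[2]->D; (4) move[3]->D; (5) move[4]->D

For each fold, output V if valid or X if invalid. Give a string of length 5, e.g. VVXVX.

Answer: VXXXX

Derivation:
Initial: URUUL -> [(0, 0), (0, 1), (1, 1), (1, 2), (1, 3), (0, 3)]
Fold 1: move[0]->D => DRUUL VALID
Fold 2: move[0]->L => LRUUL INVALID (collision), skipped
Fold 3: move[2]->D => DRDUL INVALID (collision), skipped
Fold 4: move[3]->D => DRUDL INVALID (collision), skipped
Fold 5: move[4]->D => DRUUD INVALID (collision), skipped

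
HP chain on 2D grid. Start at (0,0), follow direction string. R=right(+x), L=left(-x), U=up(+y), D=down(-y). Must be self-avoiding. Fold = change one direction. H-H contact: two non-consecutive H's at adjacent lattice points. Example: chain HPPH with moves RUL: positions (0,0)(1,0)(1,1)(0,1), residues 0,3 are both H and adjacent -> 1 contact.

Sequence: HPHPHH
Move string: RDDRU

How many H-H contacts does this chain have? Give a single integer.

Answer: 1

Derivation:
Positions: [(0, 0), (1, 0), (1, -1), (1, -2), (2, -2), (2, -1)]
H-H contact: residue 2 @(1,-1) - residue 5 @(2, -1)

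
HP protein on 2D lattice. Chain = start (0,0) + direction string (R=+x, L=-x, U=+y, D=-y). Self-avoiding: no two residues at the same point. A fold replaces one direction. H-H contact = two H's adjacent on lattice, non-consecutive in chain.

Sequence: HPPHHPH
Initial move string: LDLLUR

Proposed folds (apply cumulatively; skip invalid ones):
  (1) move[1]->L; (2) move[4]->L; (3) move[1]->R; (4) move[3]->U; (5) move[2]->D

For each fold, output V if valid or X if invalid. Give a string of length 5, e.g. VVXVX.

Initial: LDLLUR -> [(0, 0), (-1, 0), (-1, -1), (-2, -1), (-3, -1), (-3, 0), (-2, 0)]
Fold 1: move[1]->L => LLLLUR VALID
Fold 2: move[4]->L => LLLLLR INVALID (collision), skipped
Fold 3: move[1]->R => LRLLUR INVALID (collision), skipped
Fold 4: move[3]->U => LLLUUR VALID
Fold 5: move[2]->D => LLDUUR INVALID (collision), skipped

Answer: VXXVX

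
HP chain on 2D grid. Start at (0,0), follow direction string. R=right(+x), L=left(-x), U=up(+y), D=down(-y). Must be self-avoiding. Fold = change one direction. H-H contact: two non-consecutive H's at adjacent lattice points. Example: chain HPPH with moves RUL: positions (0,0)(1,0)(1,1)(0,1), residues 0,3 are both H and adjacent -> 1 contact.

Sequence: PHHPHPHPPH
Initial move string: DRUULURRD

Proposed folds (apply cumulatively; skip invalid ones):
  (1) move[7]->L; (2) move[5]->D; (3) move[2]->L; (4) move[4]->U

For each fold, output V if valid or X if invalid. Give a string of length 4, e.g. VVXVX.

Answer: XXXV

Derivation:
Initial: DRUULURRD -> [(0, 0), (0, -1), (1, -1), (1, 0), (1, 1), (0, 1), (0, 2), (1, 2), (2, 2), (2, 1)]
Fold 1: move[7]->L => DRUULURLD INVALID (collision), skipped
Fold 2: move[5]->D => DRUULDRRD INVALID (collision), skipped
Fold 3: move[2]->L => DRLULURRD INVALID (collision), skipped
Fold 4: move[4]->U => DRUUUURRD VALID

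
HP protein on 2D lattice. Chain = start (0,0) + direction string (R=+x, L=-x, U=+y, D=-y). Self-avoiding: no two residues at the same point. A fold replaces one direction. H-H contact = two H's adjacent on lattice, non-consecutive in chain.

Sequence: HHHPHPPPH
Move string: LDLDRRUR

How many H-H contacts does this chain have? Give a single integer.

Positions: [(0, 0), (-1, 0), (-1, -1), (-2, -1), (-2, -2), (-1, -2), (0, -2), (0, -1), (1, -1)]
No H-H contacts found.

Answer: 0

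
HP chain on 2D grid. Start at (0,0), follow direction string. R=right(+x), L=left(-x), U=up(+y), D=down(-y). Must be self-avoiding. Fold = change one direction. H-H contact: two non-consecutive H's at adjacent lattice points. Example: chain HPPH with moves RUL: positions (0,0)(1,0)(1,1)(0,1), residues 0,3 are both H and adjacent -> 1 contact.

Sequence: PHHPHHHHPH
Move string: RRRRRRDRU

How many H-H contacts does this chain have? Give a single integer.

Answer: 1

Derivation:
Positions: [(0, 0), (1, 0), (2, 0), (3, 0), (4, 0), (5, 0), (6, 0), (6, -1), (7, -1), (7, 0)]
H-H contact: residue 6 @(6,0) - residue 9 @(7, 0)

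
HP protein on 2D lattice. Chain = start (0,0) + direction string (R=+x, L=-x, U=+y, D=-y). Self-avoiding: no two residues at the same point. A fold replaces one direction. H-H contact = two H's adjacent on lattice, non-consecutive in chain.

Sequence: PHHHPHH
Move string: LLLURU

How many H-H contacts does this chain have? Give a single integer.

Positions: [(0, 0), (-1, 0), (-2, 0), (-3, 0), (-3, 1), (-2, 1), (-2, 2)]
H-H contact: residue 2 @(-2,0) - residue 5 @(-2, 1)

Answer: 1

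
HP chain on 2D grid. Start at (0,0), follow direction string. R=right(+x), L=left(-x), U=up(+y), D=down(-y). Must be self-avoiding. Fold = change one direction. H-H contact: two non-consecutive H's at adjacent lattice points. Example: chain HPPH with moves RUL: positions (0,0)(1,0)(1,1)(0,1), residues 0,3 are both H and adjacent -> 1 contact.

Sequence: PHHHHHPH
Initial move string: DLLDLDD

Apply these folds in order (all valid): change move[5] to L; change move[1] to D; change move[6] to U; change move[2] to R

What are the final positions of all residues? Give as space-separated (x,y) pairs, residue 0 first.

Initial moves: DLLDLDD
Fold: move[5]->L => DLLDLLD (positions: [(0, 0), (0, -1), (-1, -1), (-2, -1), (-2, -2), (-3, -2), (-4, -2), (-4, -3)])
Fold: move[1]->D => DDLDLLD (positions: [(0, 0), (0, -1), (0, -2), (-1, -2), (-1, -3), (-2, -3), (-3, -3), (-3, -4)])
Fold: move[6]->U => DDLDLLU (positions: [(0, 0), (0, -1), (0, -2), (-1, -2), (-1, -3), (-2, -3), (-3, -3), (-3, -2)])
Fold: move[2]->R => DDRDLLU (positions: [(0, 0), (0, -1), (0, -2), (1, -2), (1, -3), (0, -3), (-1, -3), (-1, -2)])

Answer: (0,0) (0,-1) (0,-2) (1,-2) (1,-3) (0,-3) (-1,-3) (-1,-2)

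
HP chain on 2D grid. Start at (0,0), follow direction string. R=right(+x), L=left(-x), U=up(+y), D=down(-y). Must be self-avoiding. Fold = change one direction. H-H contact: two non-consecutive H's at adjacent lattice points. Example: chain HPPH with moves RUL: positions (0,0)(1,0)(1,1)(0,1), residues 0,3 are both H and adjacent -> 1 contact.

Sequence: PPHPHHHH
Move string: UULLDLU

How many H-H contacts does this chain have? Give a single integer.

Positions: [(0, 0), (0, 1), (0, 2), (-1, 2), (-2, 2), (-2, 1), (-3, 1), (-3, 2)]
H-H contact: residue 4 @(-2,2) - residue 7 @(-3, 2)

Answer: 1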